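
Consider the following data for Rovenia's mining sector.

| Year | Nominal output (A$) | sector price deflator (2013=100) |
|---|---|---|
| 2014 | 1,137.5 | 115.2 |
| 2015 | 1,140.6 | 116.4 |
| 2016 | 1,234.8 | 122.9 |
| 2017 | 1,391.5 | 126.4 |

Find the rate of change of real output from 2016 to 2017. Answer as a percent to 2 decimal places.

Real output 2016 = 1234.8/1.229 = 1004.72.
Real output 2017 = 1391.5/1.264 = 1100.87.
Change = 1100.87/1004.72 − 1 = 0.0957.

9.57%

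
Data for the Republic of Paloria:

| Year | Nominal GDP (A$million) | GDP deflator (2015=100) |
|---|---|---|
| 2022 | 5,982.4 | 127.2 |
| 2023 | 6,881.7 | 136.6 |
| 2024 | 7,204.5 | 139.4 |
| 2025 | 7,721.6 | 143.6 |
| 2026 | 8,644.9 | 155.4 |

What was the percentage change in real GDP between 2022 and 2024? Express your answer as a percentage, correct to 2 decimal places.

Real GDP 2022 = 5982.4/1.272 = 4703.14.
Real GDP 2024 = 7204.5/1.394 = 5168.22.
Change = 5168.22/4703.14 − 1 = 0.0989.

9.89%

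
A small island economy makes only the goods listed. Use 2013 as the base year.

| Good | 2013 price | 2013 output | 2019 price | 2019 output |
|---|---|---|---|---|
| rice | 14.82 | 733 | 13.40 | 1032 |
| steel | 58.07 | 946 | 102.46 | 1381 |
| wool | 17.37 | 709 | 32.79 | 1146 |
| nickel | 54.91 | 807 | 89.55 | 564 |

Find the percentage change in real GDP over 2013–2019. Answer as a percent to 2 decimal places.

19.55%

Real GDP 2013 = Nominal GDP 2013 = 14.82·733 + 58.07·946 + 17.37·709 + 54.91·807 = 122424.98.
Real GDP 2019 (at 2013 prices) = 14.82·1032 + 58.07·1381 + 17.37·1146 + 54.91·564 = 146364.17.
Real growth = 146364.17/122424.98 − 1 = 0.1955.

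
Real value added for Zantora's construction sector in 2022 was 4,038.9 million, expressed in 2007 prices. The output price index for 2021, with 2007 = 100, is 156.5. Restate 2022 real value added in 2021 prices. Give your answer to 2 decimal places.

Real value added in 2021 prices = Real value added in 2007 prices × (P_2021/P_2007) = 4038.9 × 1.565 = 6320.88.

6,320.88 million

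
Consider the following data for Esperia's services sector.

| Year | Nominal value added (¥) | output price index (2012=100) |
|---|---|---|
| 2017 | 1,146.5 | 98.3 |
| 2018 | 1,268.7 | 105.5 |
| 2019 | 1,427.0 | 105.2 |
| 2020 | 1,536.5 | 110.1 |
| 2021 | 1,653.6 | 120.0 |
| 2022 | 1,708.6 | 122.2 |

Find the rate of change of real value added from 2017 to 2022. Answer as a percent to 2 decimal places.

19.88%

Real value added 2017 = 1146.5/0.983 = 1166.33.
Real value added 2022 = 1708.6/1.222 = 1398.20.
Change = 1398.20/1166.33 − 1 = 0.1988.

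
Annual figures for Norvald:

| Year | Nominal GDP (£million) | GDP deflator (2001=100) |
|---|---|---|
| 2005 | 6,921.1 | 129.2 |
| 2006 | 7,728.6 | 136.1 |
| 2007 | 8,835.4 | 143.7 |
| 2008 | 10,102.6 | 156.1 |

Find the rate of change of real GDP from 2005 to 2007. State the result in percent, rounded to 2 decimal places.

14.78%

Real GDP 2005 = 6921.1/1.292 = 5356.89.
Real GDP 2007 = 8835.4/1.437 = 6148.50.
Change = 6148.50/5356.89 − 1 = 0.1478.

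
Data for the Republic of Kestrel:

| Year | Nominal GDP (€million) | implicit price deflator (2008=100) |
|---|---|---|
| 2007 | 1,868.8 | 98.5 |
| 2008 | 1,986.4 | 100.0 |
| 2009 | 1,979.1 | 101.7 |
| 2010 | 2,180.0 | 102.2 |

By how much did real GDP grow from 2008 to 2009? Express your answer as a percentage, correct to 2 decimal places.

-2.03%

Real GDP 2008 = 1986.4/1.000 = 1986.40.
Real GDP 2009 = 1979.1/1.017 = 1946.02.
Change = 1946.02/1986.40 − 1 = -0.0203.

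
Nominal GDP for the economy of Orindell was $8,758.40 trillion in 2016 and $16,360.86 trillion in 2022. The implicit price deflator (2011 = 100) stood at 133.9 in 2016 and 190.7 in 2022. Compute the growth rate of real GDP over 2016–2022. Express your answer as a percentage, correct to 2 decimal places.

31.16%

Real GDP 2016 = 8758.40 / 1.339 = 6541.00.
Real GDP 2022 = 16360.86 / 1.907 = 8579.37.
Real growth = 8579.37 / 6541.00 − 1 = 0.3116.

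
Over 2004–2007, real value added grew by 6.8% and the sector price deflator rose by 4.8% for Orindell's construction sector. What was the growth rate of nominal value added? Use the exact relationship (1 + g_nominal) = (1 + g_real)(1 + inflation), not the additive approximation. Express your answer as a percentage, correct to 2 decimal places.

(1 + g_nom) = (1 + g_real)(1 + π) = 1.0680 × 1.0480 = 1.11926.

11.93%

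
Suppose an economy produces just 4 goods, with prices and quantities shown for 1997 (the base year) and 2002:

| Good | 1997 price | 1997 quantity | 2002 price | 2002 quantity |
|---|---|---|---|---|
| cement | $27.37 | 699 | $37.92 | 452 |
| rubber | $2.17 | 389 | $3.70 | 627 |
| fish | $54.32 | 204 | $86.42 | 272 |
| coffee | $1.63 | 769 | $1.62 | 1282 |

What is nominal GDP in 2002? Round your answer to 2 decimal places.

$45042.82

Nominal GDP 2002 = Σ (p_2002 × q_2002) = 37.92·452 + 3.70·627 + 86.42·272 + 1.62·1282 = 45042.82.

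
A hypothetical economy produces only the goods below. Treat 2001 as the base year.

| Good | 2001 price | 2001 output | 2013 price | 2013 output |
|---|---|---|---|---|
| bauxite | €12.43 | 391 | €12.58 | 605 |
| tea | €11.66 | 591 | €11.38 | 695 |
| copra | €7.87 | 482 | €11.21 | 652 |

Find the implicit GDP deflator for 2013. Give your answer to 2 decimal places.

Nominal GDP 2013 = 12.58·605 + 11.38·695 + 11.21·652 = 22828.92.
Real GDP 2013 (at 2001 prices) = 12.43·605 + 11.66·695 + 7.87·652 = 20755.09.
Deflator = Nominal/Real × 100 = 22828.92/20755.09 × 100 = 109.992.

109.99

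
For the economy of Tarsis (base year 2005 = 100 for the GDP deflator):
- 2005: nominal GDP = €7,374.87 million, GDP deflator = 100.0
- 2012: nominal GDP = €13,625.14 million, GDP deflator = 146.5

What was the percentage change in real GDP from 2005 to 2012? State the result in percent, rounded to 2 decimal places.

26.11%

Deflate each year: 2005 → 7374.87/1.000 = 7374.87; 2012 → 13625.14/1.465 = 9300.44.
So real GDP changed by 9300.44/7374.87 − 1 = 0.2611, i.e. 26.11%.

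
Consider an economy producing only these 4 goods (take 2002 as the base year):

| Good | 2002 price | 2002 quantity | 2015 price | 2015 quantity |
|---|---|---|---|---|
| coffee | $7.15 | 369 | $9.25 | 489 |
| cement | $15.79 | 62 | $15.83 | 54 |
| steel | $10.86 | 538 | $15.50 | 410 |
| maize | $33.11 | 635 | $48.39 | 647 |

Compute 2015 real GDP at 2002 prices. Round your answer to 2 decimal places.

Real GDP 2015 = Σ (p_2002 × q_2015) = 7.15·489 + 15.79·54 + 10.86·410 + 33.11·647 = 30223.78.

$30223.78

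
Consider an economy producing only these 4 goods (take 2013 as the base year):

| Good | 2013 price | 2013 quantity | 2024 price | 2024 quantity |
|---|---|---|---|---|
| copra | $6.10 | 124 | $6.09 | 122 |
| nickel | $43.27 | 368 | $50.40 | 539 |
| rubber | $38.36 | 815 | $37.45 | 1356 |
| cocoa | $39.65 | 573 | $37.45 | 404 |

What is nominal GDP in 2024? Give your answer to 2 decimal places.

Nominal GDP 2024 = Σ (p_2024 × q_2024) = 6.09·122 + 50.40·539 + 37.45·1356 + 37.45·404 = 93820.58.

$93820.58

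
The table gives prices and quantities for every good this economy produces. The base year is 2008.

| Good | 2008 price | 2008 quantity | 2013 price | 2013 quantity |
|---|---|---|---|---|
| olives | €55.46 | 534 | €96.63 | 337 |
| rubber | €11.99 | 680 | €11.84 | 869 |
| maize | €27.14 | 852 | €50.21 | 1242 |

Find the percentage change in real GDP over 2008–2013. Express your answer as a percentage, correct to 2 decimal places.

Real GDP 2008 = Nominal GDP 2008 = 55.46·534 + 11.99·680 + 27.14·852 = 60892.12.
Real GDP 2013 (at 2008 prices) = 55.46·337 + 11.99·869 + 27.14·1242 = 62817.21.
Real growth = 62817.21/60892.12 − 1 = 0.0316.

3.16%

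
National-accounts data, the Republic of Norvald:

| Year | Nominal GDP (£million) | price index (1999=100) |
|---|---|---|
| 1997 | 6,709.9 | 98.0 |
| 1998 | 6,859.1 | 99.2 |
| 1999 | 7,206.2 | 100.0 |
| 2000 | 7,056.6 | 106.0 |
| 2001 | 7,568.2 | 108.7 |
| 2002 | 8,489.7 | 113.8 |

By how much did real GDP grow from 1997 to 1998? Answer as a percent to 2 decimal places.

Real GDP 1997 = 6709.9/0.980 = 6846.84.
Real GDP 1998 = 6859.1/0.992 = 6914.42.
Change = 6914.42/6846.84 − 1 = 0.0099.

0.99%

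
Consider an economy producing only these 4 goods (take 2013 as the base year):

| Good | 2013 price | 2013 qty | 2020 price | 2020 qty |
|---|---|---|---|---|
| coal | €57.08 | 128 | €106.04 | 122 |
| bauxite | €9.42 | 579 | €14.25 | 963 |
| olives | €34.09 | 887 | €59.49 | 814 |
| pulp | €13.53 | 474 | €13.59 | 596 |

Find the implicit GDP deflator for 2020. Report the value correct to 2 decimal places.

Nominal GDP 2020 = 106.04·122 + 14.25·963 + 59.49·814 + 13.59·596 = 83184.13.
Real GDP 2020 (at 2013 prices) = 57.08·122 + 9.42·963 + 34.09·814 + 13.53·596 = 51848.36.
Deflator = Nominal/Real × 100 = 83184.13/51848.36 × 100 = 160.437.

160.44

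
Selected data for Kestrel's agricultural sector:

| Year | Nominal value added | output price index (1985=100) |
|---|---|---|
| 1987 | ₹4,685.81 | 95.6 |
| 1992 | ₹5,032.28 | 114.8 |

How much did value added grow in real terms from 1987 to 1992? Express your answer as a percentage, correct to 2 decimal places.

-10.57%

Real value added 1987 = 4685.81 / 0.956 = 4901.47.
Real value added 1992 = 5032.28 / 1.148 = 4383.52.
Real growth = 4383.52 / 4901.47 − 1 = -0.1057.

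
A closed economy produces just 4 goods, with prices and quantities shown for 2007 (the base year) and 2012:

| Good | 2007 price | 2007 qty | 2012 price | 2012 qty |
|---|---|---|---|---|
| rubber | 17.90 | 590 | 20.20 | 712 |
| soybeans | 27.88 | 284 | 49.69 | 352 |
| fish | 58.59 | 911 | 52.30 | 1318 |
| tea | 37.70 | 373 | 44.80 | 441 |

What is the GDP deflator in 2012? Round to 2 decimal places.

Nominal GDP 2012 = 20.20·712 + 49.69·352 + 52.30·1318 + 44.80·441 = 120561.48.
Real GDP 2012 (at 2007 prices) = 17.90·712 + 27.88·352 + 58.59·1318 + 37.70·441 = 116405.88.
Deflator = Nominal/Real × 100 = 120561.48/116405.88 × 100 = 103.570.

103.57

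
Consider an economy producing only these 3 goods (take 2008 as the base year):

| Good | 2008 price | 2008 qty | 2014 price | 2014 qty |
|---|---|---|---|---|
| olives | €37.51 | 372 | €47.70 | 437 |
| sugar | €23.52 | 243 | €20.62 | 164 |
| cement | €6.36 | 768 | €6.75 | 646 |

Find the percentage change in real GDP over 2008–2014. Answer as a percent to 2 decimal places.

Real GDP 2008 = Nominal GDP 2008 = 37.51·372 + 23.52·243 + 6.36·768 = 24553.56.
Real GDP 2014 (at 2008 prices) = 37.51·437 + 23.52·164 + 6.36·646 = 24357.71.
Real growth = 24357.71/24553.56 − 1 = -0.0080.

-0.80%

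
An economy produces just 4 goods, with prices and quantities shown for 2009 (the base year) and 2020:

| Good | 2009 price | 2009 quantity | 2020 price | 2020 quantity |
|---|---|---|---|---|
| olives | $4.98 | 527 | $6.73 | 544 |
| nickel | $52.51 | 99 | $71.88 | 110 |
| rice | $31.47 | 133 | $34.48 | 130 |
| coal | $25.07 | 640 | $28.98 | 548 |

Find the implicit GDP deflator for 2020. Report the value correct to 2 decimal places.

Nominal GDP 2020 = 6.73·544 + 71.88·110 + 34.48·130 + 28.98·548 = 31931.36.
Real GDP 2020 (at 2009 prices) = 4.98·544 + 52.51·110 + 31.47·130 + 25.07·548 = 26314.68.
Deflator = Nominal/Real × 100 = 31931.36/26314.68 × 100 = 121.344.

121.34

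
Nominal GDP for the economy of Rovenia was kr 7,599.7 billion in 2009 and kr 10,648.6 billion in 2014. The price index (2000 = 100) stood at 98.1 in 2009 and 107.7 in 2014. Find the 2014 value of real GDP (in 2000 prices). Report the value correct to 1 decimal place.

kr 9,887.3 billion

Real GDP = Nominal / (price index/100) = 10648.6 / 1.077 = 9887.28.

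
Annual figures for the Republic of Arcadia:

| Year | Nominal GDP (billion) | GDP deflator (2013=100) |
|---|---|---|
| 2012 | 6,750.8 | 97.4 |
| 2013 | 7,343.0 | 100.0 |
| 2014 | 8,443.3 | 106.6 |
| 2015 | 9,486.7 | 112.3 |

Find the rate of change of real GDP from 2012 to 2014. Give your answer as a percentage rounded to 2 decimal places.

Real GDP 2012 = 6750.8/0.974 = 6931.01.
Real GDP 2014 = 8443.3/1.066 = 7920.54.
Change = 7920.54/6931.01 − 1 = 0.1428.

14.28%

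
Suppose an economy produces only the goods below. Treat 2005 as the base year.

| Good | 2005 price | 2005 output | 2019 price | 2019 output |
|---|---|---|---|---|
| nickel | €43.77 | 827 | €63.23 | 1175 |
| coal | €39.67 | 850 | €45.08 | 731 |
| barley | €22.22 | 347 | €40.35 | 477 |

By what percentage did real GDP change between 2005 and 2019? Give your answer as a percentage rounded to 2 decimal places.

Real GDP 2005 = Nominal GDP 2005 = 43.77·827 + 39.67·850 + 22.22·347 = 77627.63.
Real GDP 2019 (at 2005 prices) = 43.77·1175 + 39.67·731 + 22.22·477 = 91027.46.
Real growth = 91027.46/77627.63 − 1 = 0.1726.

17.26%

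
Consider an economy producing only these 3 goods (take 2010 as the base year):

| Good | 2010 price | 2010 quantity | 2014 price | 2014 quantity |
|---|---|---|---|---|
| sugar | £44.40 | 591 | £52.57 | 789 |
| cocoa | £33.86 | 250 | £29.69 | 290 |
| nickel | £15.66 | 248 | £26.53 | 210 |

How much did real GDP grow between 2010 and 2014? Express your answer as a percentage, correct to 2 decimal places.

24.75%

Real GDP 2010 = Nominal GDP 2010 = 44.40·591 + 33.86·250 + 15.66·248 = 38589.08.
Real GDP 2014 (at 2010 prices) = 44.40·789 + 33.86·290 + 15.66·210 = 48139.60.
Real growth = 48139.60/38589.08 − 1 = 0.2475.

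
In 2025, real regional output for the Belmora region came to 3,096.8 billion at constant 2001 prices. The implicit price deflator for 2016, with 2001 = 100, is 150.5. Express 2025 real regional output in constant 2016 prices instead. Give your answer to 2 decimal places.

4,660.68 billion

Real regional output in 2016 prices = Real regional output in 2001 prices × (P_2016/P_2001) = 3096.8 × 1.505 = 4660.68.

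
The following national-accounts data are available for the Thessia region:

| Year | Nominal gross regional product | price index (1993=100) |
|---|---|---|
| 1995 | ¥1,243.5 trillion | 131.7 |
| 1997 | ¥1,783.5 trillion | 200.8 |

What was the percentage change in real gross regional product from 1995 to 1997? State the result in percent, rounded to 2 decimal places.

Real gross regional product 1995 = 1243.5 / 1.317 = 944.19.
Real gross regional product 1997 = 1783.5 / 2.008 = 888.20.
Real growth = 888.20 / 944.19 − 1 = -0.0593.

-5.93%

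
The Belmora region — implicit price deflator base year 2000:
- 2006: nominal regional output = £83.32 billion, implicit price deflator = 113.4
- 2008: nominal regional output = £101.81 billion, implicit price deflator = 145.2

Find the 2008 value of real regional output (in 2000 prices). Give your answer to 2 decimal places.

Real regional output = Nominal / (implicit price deflator/100) = 101.81 / 1.452 = 70.12.

£70.12 billion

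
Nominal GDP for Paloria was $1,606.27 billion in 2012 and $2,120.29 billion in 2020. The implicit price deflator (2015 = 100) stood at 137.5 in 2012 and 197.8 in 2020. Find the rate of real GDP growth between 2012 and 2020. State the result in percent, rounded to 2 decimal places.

-8.24%

Deflate each year: 2012 → 1606.27/1.375 = 1168.20; 2020 → 2120.29/1.978 = 1071.94.
So real GDP changed by 1071.94/1168.20 − 1 = -0.0824, i.e. -8.24%.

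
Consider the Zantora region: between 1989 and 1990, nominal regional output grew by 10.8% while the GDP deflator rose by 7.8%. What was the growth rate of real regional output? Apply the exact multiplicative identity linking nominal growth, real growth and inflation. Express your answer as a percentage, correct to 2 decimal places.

(1 + g_nom) = (1 + g_real)(1 + π), so g_real = 1.1080 / 1.0780 − 1 = 0.02783.

2.78%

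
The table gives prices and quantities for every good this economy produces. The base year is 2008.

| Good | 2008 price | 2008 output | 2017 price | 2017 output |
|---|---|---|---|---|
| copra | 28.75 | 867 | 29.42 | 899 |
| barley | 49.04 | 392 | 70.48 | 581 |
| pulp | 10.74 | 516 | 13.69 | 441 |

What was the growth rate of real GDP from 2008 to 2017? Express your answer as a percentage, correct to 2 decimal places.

Real GDP 2008 = Nominal GDP 2008 = 28.75·867 + 49.04·392 + 10.74·516 = 49691.77.
Real GDP 2017 (at 2008 prices) = 28.75·899 + 49.04·581 + 10.74·441 = 59074.83.
Real growth = 59074.83/49691.77 − 1 = 0.1888.

18.88%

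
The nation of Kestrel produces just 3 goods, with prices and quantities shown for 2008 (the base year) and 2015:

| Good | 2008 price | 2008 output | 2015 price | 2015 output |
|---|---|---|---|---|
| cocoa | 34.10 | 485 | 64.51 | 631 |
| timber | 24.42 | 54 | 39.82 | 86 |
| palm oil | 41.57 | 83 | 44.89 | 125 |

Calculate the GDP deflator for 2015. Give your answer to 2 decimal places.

172.63

Nominal GDP 2015 = 64.51·631 + 39.82·86 + 44.89·125 = 49741.58.
Real GDP 2015 (at 2008 prices) = 34.10·631 + 24.42·86 + 41.57·125 = 28813.47.
Deflator = Nominal/Real × 100 = 49741.58/28813.47 × 100 = 172.633.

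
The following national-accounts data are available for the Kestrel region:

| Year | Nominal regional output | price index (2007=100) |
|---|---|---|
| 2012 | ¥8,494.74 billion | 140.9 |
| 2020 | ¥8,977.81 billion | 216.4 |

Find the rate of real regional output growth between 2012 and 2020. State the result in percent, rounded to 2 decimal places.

-31.19%

Deflate each year: 2012 → 8494.74/1.409 = 6028.91; 2020 → 8977.81/2.164 = 4148.71.
So real regional output changed by 4148.71/6028.91 − 1 = -0.3119, i.e. -31.19%.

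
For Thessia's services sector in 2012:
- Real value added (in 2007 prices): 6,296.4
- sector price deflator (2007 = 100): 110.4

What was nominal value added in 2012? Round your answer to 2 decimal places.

Nominal value added = Real × (sector price deflator/100) = 6296.4 × 1.104 = 6951.23.

6,951.23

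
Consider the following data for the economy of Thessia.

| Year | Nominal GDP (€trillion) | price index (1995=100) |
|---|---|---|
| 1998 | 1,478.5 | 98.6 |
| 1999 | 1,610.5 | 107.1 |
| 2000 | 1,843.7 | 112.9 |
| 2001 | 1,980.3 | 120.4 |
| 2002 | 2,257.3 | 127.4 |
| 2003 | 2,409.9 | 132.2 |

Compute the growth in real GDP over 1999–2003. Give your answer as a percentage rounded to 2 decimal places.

21.23%

Real GDP 1999 = 1610.5/1.071 = 1503.73.
Real GDP 2003 = 2409.9/1.322 = 1822.92.
Change = 1822.92/1503.73 − 1 = 0.2123.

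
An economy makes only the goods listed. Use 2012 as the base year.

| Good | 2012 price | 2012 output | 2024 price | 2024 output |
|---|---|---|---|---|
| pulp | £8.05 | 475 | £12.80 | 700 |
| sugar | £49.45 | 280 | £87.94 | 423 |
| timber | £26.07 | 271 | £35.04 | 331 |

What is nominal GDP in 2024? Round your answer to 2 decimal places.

Nominal GDP 2024 = Σ (p_2024 × q_2024) = 12.80·700 + 87.94·423 + 35.04·331 = 57756.86.

£57756.86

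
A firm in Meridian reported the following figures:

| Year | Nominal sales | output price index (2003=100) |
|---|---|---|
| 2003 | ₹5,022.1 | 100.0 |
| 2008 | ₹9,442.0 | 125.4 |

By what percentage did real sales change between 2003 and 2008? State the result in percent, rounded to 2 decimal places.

49.93%

Real sales 2003 = 5022.1 / 1.000 = 5022.10.
Real sales 2008 = 9442.0 / 1.254 = 7529.51.
Real growth = 7529.51 / 5022.10 − 1 = 0.4993.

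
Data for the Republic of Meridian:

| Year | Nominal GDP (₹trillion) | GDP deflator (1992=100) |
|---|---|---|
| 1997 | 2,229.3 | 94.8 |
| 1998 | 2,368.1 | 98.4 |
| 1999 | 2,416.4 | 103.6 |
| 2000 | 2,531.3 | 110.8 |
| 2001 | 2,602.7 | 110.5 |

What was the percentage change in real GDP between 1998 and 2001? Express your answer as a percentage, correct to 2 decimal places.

-2.13%

Real GDP 1998 = 2368.1/0.984 = 2406.61.
Real GDP 2001 = 2602.7/1.105 = 2355.38.
Change = 2355.38/2406.61 − 1 = -0.0213.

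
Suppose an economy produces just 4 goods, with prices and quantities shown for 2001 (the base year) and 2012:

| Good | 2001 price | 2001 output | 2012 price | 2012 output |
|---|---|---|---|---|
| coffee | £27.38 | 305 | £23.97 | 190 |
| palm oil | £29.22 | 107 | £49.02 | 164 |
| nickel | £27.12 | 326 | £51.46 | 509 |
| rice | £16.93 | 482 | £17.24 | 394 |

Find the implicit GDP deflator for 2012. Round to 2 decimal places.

Nominal GDP 2012 = 23.97·190 + 49.02·164 + 51.46·509 + 17.24·394 = 45579.28.
Real GDP 2012 (at 2001 prices) = 27.38·190 + 29.22·164 + 27.12·509 + 16.93·394 = 30468.78.
Deflator = Nominal/Real × 100 = 45579.28/30468.78 × 100 = 149.593.

149.59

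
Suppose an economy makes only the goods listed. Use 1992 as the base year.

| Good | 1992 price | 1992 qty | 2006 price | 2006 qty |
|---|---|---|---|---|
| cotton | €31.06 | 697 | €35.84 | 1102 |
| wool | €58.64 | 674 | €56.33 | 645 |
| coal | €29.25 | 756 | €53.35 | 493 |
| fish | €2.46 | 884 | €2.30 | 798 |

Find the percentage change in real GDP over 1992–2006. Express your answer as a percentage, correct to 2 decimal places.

Real GDP 1992 = Nominal GDP 1992 = 31.06·697 + 58.64·674 + 29.25·756 + 2.46·884 = 85459.82.
Real GDP 2006 (at 1992 prices) = 31.06·1102 + 58.64·645 + 29.25·493 + 2.46·798 = 88434.25.
Real growth = 88434.25/85459.82 − 1 = 0.0348.

3.48%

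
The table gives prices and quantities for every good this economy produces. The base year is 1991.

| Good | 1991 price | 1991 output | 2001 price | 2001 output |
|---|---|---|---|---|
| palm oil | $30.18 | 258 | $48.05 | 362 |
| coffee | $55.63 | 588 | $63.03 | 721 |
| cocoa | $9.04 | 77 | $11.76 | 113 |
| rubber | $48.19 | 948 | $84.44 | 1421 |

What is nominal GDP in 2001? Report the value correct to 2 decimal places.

$184156.85

Nominal GDP 2001 = Σ (p_2001 × q_2001) = 48.05·362 + 63.03·721 + 11.76·113 + 84.44·1421 = 184156.85.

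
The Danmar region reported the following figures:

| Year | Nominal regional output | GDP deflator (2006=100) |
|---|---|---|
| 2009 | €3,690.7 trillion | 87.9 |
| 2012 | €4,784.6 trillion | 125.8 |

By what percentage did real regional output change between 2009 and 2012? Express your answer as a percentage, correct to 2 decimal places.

Deflate each year: 2009 → 3690.7/0.879 = 4198.75; 2012 → 4784.6/1.258 = 3803.34.
So real regional output changed by 3803.34/4198.75 − 1 = -0.0942, i.e. -9.42%.

-9.42%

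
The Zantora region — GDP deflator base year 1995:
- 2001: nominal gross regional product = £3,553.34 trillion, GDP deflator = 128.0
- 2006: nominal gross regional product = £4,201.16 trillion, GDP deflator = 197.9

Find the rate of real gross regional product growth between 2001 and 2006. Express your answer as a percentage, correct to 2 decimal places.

-23.53%

Real gross regional product 2001 = 3553.34 / 1.280 = 2776.05.
Real gross regional product 2006 = 4201.16 / 1.979 = 2122.87.
Real growth = 2122.87 / 2776.05 − 1 = -0.2353.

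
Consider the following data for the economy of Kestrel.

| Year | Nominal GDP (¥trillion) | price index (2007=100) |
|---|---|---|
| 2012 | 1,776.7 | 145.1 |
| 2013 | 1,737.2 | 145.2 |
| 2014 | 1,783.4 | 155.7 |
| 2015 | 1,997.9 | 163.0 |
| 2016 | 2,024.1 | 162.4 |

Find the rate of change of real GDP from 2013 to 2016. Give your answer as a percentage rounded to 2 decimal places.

4.17%

Real GDP 2013 = 1737.2/1.452 = 1196.42.
Real GDP 2016 = 2024.1/1.624 = 1246.37.
Change = 1246.37/1196.42 − 1 = 0.0417.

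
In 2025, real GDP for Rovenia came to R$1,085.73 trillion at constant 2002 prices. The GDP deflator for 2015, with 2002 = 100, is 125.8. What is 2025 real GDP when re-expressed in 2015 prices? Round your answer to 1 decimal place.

Real GDP in 2015 prices = Real GDP in 2002 prices × (P_2015/P_2002) = 1085.73 × 1.258 = 1365.85.

R$1,365.8 trillion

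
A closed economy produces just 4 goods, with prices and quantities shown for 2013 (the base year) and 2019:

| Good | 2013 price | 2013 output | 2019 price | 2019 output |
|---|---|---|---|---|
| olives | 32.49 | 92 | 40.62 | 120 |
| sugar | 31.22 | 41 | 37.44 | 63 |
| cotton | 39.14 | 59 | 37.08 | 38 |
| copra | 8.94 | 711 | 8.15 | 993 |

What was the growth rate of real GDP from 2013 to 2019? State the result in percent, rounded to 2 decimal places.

Real GDP 2013 = Nominal GDP 2013 = 32.49·92 + 31.22·41 + 39.14·59 + 8.94·711 = 12934.70.
Real GDP 2019 (at 2013 prices) = 32.49·120 + 31.22·63 + 39.14·38 + 8.94·993 = 16230.40.
Real growth = 16230.40/12934.70 − 1 = 0.2548.

25.48%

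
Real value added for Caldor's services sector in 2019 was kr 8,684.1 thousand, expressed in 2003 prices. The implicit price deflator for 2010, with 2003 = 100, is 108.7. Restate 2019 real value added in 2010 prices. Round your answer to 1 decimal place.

kr 9,439.6 thousand

Real value added in 2010 prices = Real value added in 2003 prices × (P_2010/P_2003) = 8684.1 × 1.087 = 9439.62.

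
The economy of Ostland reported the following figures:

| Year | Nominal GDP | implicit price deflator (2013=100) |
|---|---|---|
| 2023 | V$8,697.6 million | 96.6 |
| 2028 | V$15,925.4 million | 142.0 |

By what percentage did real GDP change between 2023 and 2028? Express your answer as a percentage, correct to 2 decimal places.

Deflate each year: 2023 → 8697.6/0.966 = 9003.73; 2028 → 15925.4/1.420 = 11215.07.
So real GDP changed by 11215.07/9003.73 − 1 = 0.2456, i.e. 24.56%.

24.56%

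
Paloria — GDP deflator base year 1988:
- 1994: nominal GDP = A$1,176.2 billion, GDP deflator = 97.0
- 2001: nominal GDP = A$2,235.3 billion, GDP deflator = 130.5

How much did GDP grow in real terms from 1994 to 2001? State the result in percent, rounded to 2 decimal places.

41.26%

Deflate each year: 1994 → 1176.2/0.970 = 1212.58; 2001 → 2235.3/1.305 = 1712.87.
So real GDP changed by 1712.87/1212.58 − 1 = 0.4126, i.e. 41.26%.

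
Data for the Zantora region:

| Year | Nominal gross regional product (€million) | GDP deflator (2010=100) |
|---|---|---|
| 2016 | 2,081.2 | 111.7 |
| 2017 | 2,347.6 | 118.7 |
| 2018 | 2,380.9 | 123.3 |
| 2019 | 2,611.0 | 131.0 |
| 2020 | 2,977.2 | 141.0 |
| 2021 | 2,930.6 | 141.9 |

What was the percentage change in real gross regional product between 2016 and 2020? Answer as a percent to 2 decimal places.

Real gross regional product 2016 = 2081.2/1.117 = 1863.21.
Real gross regional product 2020 = 2977.2/1.410 = 2111.49.
Change = 2111.49/1863.21 − 1 = 0.1333.

13.33%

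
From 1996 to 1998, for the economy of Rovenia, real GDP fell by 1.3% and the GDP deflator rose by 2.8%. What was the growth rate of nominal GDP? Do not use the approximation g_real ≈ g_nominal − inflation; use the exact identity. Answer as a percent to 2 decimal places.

1.46%

(1 + g_nom) = (1 + g_real)(1 + π) = 0.9870 × 1.0280 = 1.01464.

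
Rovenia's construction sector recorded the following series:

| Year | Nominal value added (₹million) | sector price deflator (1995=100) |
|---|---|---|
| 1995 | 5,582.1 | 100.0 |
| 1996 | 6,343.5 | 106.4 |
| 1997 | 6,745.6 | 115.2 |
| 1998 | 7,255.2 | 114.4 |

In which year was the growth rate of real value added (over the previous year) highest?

1998

1996: real = 6343.5/1.064 = 5961.94; growth vs 1995 (5582.10) = 6.80%.
1997: real = 6745.6/1.152 = 5855.56; growth vs 1996 (5961.94) = -1.78%.
1998: real = 7255.2/1.144 = 6341.96; growth vs 1997 (5855.56) = 8.31%.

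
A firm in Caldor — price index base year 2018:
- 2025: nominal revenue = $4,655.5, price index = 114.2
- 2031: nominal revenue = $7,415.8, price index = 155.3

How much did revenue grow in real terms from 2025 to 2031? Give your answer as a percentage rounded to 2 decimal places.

Deflate each year: 2025 → 4655.5/1.142 = 4076.62; 2031 → 7415.8/1.553 = 4775.14.
So real revenue changed by 4775.14/4076.62 − 1 = 0.1713, i.e. 17.13%.

17.13%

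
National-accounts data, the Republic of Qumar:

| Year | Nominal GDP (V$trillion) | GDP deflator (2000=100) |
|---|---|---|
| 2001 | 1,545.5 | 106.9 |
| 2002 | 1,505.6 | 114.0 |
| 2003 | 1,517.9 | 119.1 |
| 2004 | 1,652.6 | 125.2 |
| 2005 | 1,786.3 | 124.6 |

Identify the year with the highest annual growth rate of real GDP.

2002: real = 1505.6/1.140 = 1320.70; growth vs 2001 (1445.74) = -8.65%.
2003: real = 1517.9/1.191 = 1274.48; growth vs 2002 (1320.70) = -3.50%.
2004: real = 1652.6/1.252 = 1319.97; growth vs 2003 (1274.48) = 3.57%.
2005: real = 1786.3/1.246 = 1433.63; growth vs 2004 (1319.97) = 8.61%.

2005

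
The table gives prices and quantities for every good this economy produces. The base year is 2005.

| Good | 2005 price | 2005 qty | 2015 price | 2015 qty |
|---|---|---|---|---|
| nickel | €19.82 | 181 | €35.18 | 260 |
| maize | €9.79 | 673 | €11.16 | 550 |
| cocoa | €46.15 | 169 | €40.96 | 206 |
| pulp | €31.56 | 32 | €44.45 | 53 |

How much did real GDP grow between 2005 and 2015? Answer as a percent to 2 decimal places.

Real GDP 2005 = Nominal GDP 2005 = 19.82·181 + 9.79·673 + 46.15·169 + 31.56·32 = 18985.36.
Real GDP 2015 (at 2005 prices) = 19.82·260 + 9.79·550 + 46.15·206 + 31.56·53 = 21717.28.
Real growth = 21717.28/18985.36 − 1 = 0.1439.

14.39%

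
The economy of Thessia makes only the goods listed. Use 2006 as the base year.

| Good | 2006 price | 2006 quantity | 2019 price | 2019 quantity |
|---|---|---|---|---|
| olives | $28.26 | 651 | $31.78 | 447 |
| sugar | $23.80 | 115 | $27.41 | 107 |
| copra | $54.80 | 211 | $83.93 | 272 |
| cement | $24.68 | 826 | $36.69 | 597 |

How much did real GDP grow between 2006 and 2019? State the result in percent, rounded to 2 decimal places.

-15.57%

Real GDP 2006 = Nominal GDP 2006 = 28.26·651 + 23.80·115 + 54.80·211 + 24.68·826 = 53082.74.
Real GDP 2019 (at 2006 prices) = 28.26·447 + 23.80·107 + 54.80·272 + 24.68·597 = 44818.38.
Real growth = 44818.38/53082.74 − 1 = -0.1557.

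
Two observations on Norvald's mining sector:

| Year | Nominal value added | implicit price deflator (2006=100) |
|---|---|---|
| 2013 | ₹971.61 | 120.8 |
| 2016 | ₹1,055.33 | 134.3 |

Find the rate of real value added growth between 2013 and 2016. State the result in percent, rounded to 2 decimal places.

Deflate each year: 2013 → 971.61/1.208 = 804.31; 2016 → 1055.33/1.343 = 785.80.
So real value added changed by 785.80/804.31 − 1 = -0.0230, i.e. -2.30%.

-2.30%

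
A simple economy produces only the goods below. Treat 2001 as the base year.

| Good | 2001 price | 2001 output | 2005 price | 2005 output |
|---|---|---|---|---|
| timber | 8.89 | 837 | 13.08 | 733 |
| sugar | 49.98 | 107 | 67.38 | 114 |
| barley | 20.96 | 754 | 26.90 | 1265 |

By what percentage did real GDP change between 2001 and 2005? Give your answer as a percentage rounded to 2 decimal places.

Real GDP 2001 = Nominal GDP 2001 = 8.89·837 + 49.98·107 + 20.96·754 = 28592.63.
Real GDP 2005 (at 2001 prices) = 8.89·733 + 49.98·114 + 20.96·1265 = 38728.49.
Real growth = 38728.49/28592.63 − 1 = 0.3545.

35.45%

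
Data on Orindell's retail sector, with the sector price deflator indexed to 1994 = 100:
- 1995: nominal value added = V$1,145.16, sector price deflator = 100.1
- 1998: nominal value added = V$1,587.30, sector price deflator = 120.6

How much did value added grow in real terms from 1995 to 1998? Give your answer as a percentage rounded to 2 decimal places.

Real value added 1995 = 1145.16 / 1.001 = 1144.02.
Real value added 1998 = 1587.30 / 1.206 = 1316.17.
Real growth = 1316.17 / 1144.02 − 1 = 0.1505.

15.05%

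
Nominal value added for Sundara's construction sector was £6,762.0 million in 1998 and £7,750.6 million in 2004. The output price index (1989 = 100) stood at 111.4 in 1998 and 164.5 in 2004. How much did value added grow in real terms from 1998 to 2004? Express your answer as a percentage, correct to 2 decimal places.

Real value added 1998 = 6762.0 / 1.114 = 6070.02.
Real value added 2004 = 7750.6 / 1.645 = 4711.61.
Real growth = 4711.61 / 6070.02 − 1 = -0.2238.

-22.38%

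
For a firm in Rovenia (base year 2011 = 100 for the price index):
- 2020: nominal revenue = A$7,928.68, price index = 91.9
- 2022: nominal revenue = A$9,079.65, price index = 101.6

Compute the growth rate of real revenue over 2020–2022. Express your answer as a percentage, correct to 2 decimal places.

Deflate each year: 2020 → 7928.68/0.919 = 8627.51; 2022 → 9079.65/1.016 = 8936.66.
So real revenue changed by 8936.66/8627.51 − 1 = 0.0358, i.e. 3.58%.

3.58%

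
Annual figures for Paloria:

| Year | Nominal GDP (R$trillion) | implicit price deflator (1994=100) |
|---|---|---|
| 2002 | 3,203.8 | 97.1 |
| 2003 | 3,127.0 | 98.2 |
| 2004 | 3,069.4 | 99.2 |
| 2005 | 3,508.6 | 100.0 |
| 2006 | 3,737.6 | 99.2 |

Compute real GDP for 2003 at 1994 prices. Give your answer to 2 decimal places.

Real GDP 2003 = 3127.0 / 0.982 = 3184.32.

R$3,184.32 trillion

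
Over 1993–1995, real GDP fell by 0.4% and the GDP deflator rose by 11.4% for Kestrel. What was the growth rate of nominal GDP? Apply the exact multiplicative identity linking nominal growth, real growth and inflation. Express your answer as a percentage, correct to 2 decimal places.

(1 + g_nom) = (1 + g_real)(1 + π) = 0.9960 × 1.1140 = 1.10954.

10.95%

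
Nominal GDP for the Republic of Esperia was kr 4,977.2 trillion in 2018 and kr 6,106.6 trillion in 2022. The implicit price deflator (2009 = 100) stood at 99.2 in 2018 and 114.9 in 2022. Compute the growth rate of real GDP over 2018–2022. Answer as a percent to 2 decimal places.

Deflate each year: 2018 → 4977.2/0.992 = 5017.34; 2022 → 6106.6/1.149 = 5314.71.
So real GDP changed by 5314.71/5017.34 − 1 = 0.0593, i.e. 5.93%.

5.93%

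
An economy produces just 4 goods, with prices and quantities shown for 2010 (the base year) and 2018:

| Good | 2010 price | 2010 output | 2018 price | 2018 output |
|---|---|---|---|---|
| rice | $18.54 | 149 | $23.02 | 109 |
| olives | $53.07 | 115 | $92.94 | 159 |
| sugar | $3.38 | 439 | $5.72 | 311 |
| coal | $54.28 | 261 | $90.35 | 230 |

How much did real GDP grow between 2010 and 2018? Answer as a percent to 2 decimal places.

Real GDP 2010 = Nominal GDP 2010 = 18.54·149 + 53.07·115 + 3.38·439 + 54.28·261 = 24516.41.
Real GDP 2018 (at 2010 prices) = 18.54·109 + 53.07·159 + 3.38·311 + 54.28·230 = 23994.57.
Real growth = 23994.57/24516.41 − 1 = -0.0213.

-2.13%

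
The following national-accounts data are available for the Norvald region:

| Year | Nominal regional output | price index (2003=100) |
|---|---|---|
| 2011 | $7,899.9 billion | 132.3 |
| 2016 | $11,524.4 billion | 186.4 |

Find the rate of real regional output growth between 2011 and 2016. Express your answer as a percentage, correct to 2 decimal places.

3.54%

Deflate each year: 2011 → 7899.9/1.323 = 5971.20; 2016 → 11524.4/1.864 = 6182.62.
So real regional output changed by 6182.62/5971.20 − 1 = 0.0354, i.e. 3.54%.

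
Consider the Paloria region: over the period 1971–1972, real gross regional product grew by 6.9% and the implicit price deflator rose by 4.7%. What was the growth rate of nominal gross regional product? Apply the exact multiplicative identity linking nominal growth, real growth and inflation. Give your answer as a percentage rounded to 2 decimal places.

11.92%

(1 + g_nom) = (1 + g_real)(1 + π) = 1.0690 × 1.0470 = 1.11924.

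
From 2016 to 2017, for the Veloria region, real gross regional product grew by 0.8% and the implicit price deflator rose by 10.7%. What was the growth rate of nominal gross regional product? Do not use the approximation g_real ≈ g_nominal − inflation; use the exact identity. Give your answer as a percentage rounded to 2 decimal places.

(1 + g_nom) = (1 + g_real)(1 + π) = 1.0080 × 1.1070 = 1.11586.

11.59%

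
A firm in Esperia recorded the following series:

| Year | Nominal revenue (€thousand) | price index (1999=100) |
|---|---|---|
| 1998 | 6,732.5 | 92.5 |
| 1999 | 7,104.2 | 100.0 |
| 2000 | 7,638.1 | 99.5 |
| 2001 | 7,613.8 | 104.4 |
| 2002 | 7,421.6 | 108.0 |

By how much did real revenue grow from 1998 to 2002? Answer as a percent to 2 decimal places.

Real revenue 1998 = 6732.5/0.925 = 7278.38.
Real revenue 2002 = 7421.6/1.080 = 6871.85.
Change = 6871.85/7278.38 − 1 = -0.0559.

-5.59%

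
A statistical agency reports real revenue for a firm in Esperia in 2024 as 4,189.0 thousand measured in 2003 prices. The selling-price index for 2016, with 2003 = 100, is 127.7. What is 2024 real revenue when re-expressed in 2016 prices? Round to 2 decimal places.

5,349.35 thousand

Real revenue in 2016 prices = Real revenue in 2003 prices × (P_2016/P_2003) = 4189.0 × 1.277 = 5349.35.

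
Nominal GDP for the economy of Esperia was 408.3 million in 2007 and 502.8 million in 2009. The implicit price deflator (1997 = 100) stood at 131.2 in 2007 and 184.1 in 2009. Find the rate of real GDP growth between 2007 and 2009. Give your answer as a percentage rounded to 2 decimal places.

-12.24%

Real GDP 2007 = 408.3 / 1.312 = 311.20.
Real GDP 2009 = 502.8 / 1.841 = 273.11.
Real growth = 273.11 / 311.20 − 1 = -0.1224.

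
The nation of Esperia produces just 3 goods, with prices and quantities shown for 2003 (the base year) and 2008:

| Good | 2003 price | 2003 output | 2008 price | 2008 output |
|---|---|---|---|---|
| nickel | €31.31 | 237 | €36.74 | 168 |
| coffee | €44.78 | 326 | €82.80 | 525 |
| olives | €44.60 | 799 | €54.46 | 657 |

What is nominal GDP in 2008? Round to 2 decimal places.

€85422.54

Nominal GDP 2008 = Σ (p_2008 × q_2008) = 36.74·168 + 82.80·525 + 54.46·657 = 85422.54.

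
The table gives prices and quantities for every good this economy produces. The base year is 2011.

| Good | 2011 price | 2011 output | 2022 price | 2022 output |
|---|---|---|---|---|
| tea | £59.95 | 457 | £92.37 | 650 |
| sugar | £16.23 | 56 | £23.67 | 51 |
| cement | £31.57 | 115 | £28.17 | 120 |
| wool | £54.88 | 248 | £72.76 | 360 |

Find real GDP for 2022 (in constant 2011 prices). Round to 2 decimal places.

Real GDP 2022 = Σ (p_2011 × q_2022) = 59.95·650 + 16.23·51 + 31.57·120 + 54.88·360 = 63340.43.

£63340.43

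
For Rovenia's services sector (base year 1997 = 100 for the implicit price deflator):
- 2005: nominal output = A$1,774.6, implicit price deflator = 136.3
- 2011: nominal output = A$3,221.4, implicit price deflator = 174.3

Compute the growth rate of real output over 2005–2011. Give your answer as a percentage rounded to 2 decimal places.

Real output 2005 = 1774.6 / 1.363 = 1301.98.
Real output 2011 = 3221.4 / 1.743 = 1848.19.
Real growth = 1848.19 / 1301.98 − 1 = 0.4195.

41.95%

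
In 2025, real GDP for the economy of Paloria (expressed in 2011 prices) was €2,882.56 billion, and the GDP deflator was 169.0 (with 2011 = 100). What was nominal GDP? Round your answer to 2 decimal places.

€4,871.53 billion

Nominal GDP = Real × (GDP deflator/100) = 2882.56 × 1.690 = 4871.53.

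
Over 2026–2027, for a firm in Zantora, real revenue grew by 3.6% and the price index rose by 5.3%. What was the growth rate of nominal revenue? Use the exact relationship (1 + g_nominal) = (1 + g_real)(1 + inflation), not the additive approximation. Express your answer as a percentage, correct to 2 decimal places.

(1 + g_nom) = (1 + g_real)(1 + π) = 1.0360 × 1.0530 = 1.09091.

9.09%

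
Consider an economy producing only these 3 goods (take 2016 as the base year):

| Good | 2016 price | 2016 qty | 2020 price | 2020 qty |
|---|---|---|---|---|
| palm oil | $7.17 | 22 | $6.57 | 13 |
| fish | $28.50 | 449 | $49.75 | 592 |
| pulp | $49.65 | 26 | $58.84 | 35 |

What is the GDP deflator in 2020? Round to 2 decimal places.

Nominal GDP 2020 = 6.57·13 + 49.75·592 + 58.84·35 = 31596.81.
Real GDP 2020 (at 2016 prices) = 7.17·13 + 28.50·592 + 49.65·35 = 18702.96.
Deflator = Nominal/Real × 100 = 31596.81/18702.96 × 100 = 168.940.

168.94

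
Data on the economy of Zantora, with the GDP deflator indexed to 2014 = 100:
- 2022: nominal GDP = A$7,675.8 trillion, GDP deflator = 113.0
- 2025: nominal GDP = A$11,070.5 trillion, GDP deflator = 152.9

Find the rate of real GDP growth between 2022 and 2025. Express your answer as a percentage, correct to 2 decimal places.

Real GDP 2022 = 7675.8 / 1.130 = 6792.74.
Real GDP 2025 = 11070.5 / 1.529 = 7240.35.
Real growth = 7240.35 / 6792.74 − 1 = 0.0659.

6.59%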